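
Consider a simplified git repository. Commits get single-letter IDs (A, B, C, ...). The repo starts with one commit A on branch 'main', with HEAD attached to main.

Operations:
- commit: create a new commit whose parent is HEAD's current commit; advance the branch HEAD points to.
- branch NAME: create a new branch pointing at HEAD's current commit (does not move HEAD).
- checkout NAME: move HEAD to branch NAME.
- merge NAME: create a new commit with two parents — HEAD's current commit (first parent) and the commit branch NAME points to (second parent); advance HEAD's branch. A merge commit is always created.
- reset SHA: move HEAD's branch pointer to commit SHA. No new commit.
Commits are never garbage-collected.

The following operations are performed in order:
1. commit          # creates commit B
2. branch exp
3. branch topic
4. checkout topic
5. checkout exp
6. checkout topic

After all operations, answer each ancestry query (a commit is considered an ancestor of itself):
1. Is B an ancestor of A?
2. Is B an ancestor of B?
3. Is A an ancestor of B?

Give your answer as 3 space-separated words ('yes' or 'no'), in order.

After op 1 (commit): HEAD=main@B [main=B]
After op 2 (branch): HEAD=main@B [exp=B main=B]
After op 3 (branch): HEAD=main@B [exp=B main=B topic=B]
After op 4 (checkout): HEAD=topic@B [exp=B main=B topic=B]
After op 5 (checkout): HEAD=exp@B [exp=B main=B topic=B]
After op 6 (checkout): HEAD=topic@B [exp=B main=B topic=B]
ancestors(A) = {A}; B in? no
ancestors(B) = {A,B}; B in? yes
ancestors(B) = {A,B}; A in? yes

Answer: no yes yes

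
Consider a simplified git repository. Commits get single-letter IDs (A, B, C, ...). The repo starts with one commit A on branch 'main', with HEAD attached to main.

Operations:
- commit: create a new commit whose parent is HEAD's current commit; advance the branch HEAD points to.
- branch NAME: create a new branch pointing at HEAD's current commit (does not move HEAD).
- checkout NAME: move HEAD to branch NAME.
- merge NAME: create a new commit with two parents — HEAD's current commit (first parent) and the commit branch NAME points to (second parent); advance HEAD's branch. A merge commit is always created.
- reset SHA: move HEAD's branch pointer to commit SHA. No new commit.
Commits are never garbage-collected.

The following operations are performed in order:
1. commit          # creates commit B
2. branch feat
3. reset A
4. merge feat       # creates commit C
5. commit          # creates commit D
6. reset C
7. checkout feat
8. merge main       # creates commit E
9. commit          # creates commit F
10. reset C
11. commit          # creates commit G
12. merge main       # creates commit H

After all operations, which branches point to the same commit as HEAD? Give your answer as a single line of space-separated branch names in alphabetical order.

After op 1 (commit): HEAD=main@B [main=B]
After op 2 (branch): HEAD=main@B [feat=B main=B]
After op 3 (reset): HEAD=main@A [feat=B main=A]
After op 4 (merge): HEAD=main@C [feat=B main=C]
After op 5 (commit): HEAD=main@D [feat=B main=D]
After op 6 (reset): HEAD=main@C [feat=B main=C]
After op 7 (checkout): HEAD=feat@B [feat=B main=C]
After op 8 (merge): HEAD=feat@E [feat=E main=C]
After op 9 (commit): HEAD=feat@F [feat=F main=C]
After op 10 (reset): HEAD=feat@C [feat=C main=C]
After op 11 (commit): HEAD=feat@G [feat=G main=C]
After op 12 (merge): HEAD=feat@H [feat=H main=C]

Answer: feat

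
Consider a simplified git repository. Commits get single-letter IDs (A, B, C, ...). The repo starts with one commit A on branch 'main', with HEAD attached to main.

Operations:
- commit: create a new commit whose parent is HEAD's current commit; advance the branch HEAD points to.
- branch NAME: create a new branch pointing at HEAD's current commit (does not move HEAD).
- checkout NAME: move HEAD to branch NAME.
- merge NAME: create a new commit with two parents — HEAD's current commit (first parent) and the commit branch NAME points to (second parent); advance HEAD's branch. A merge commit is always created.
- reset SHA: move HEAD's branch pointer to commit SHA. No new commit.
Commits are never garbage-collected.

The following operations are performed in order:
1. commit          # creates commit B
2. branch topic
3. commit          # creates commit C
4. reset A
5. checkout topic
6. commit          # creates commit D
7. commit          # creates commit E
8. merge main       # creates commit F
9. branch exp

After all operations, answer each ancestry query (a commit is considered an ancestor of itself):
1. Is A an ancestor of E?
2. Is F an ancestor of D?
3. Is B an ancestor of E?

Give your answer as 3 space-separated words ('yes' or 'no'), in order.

Answer: yes no yes

Derivation:
After op 1 (commit): HEAD=main@B [main=B]
After op 2 (branch): HEAD=main@B [main=B topic=B]
After op 3 (commit): HEAD=main@C [main=C topic=B]
After op 4 (reset): HEAD=main@A [main=A topic=B]
After op 5 (checkout): HEAD=topic@B [main=A topic=B]
After op 6 (commit): HEAD=topic@D [main=A topic=D]
After op 7 (commit): HEAD=topic@E [main=A topic=E]
After op 8 (merge): HEAD=topic@F [main=A topic=F]
After op 9 (branch): HEAD=topic@F [exp=F main=A topic=F]
ancestors(E) = {A,B,D,E}; A in? yes
ancestors(D) = {A,B,D}; F in? no
ancestors(E) = {A,B,D,E}; B in? yes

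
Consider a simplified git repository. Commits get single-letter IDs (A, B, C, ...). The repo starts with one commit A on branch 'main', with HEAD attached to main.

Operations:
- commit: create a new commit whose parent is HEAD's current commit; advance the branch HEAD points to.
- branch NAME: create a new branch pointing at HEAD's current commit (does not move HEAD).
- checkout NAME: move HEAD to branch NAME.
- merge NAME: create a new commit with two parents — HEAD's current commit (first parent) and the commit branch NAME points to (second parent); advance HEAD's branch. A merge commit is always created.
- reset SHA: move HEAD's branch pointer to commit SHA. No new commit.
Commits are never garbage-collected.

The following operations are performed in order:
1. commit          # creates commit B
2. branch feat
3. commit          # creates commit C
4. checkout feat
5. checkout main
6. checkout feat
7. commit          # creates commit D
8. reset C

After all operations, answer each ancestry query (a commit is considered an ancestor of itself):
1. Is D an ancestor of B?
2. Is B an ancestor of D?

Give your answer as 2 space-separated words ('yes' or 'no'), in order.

After op 1 (commit): HEAD=main@B [main=B]
After op 2 (branch): HEAD=main@B [feat=B main=B]
After op 3 (commit): HEAD=main@C [feat=B main=C]
After op 4 (checkout): HEAD=feat@B [feat=B main=C]
After op 5 (checkout): HEAD=main@C [feat=B main=C]
After op 6 (checkout): HEAD=feat@B [feat=B main=C]
After op 7 (commit): HEAD=feat@D [feat=D main=C]
After op 8 (reset): HEAD=feat@C [feat=C main=C]
ancestors(B) = {A,B}; D in? no
ancestors(D) = {A,B,D}; B in? yes

Answer: no yes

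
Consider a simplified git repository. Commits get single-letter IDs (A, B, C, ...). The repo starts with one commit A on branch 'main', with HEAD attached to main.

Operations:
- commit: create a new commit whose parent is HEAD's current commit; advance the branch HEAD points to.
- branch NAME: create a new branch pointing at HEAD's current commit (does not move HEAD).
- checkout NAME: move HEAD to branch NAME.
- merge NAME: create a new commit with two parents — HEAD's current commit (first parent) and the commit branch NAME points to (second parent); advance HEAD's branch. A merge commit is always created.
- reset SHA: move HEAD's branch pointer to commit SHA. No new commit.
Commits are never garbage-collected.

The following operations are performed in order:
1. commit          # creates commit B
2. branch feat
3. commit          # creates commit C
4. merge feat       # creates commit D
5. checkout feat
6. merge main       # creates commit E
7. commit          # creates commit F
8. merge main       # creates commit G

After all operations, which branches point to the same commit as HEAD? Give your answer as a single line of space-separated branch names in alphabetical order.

Answer: feat

Derivation:
After op 1 (commit): HEAD=main@B [main=B]
After op 2 (branch): HEAD=main@B [feat=B main=B]
After op 3 (commit): HEAD=main@C [feat=B main=C]
After op 4 (merge): HEAD=main@D [feat=B main=D]
After op 5 (checkout): HEAD=feat@B [feat=B main=D]
After op 6 (merge): HEAD=feat@E [feat=E main=D]
After op 7 (commit): HEAD=feat@F [feat=F main=D]
After op 8 (merge): HEAD=feat@G [feat=G main=D]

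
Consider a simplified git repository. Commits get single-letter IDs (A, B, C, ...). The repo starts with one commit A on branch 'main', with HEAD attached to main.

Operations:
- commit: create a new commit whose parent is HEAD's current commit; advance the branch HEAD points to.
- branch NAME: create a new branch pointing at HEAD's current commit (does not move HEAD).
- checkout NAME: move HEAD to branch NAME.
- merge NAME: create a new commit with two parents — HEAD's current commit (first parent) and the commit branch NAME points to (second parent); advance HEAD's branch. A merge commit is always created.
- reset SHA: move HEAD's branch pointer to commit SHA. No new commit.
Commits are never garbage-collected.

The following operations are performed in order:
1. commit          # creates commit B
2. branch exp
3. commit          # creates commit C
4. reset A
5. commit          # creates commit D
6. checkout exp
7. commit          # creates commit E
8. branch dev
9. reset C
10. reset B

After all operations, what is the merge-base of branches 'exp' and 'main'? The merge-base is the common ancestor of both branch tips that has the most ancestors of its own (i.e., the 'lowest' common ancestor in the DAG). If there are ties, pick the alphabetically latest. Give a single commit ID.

Answer: A

Derivation:
After op 1 (commit): HEAD=main@B [main=B]
After op 2 (branch): HEAD=main@B [exp=B main=B]
After op 3 (commit): HEAD=main@C [exp=B main=C]
After op 4 (reset): HEAD=main@A [exp=B main=A]
After op 5 (commit): HEAD=main@D [exp=B main=D]
After op 6 (checkout): HEAD=exp@B [exp=B main=D]
After op 7 (commit): HEAD=exp@E [exp=E main=D]
After op 8 (branch): HEAD=exp@E [dev=E exp=E main=D]
After op 9 (reset): HEAD=exp@C [dev=E exp=C main=D]
After op 10 (reset): HEAD=exp@B [dev=E exp=B main=D]
ancestors(exp=B): ['A', 'B']
ancestors(main=D): ['A', 'D']
common: ['A']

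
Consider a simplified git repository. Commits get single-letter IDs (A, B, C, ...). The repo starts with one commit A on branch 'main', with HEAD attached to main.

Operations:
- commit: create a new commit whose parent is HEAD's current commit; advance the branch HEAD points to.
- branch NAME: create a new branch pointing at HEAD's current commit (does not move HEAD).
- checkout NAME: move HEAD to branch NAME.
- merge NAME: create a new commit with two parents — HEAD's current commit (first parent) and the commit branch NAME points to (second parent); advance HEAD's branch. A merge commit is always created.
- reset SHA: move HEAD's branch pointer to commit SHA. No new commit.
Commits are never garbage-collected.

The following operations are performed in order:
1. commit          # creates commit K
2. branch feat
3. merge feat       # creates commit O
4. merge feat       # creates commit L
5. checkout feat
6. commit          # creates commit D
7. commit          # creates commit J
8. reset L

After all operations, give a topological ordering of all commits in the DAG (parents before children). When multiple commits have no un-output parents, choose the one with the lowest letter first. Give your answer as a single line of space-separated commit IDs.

After op 1 (commit): HEAD=main@K [main=K]
After op 2 (branch): HEAD=main@K [feat=K main=K]
After op 3 (merge): HEAD=main@O [feat=K main=O]
After op 4 (merge): HEAD=main@L [feat=K main=L]
After op 5 (checkout): HEAD=feat@K [feat=K main=L]
After op 6 (commit): HEAD=feat@D [feat=D main=L]
After op 7 (commit): HEAD=feat@J [feat=J main=L]
After op 8 (reset): HEAD=feat@L [feat=L main=L]
commit A: parents=[]
commit D: parents=['K']
commit J: parents=['D']
commit K: parents=['A']
commit L: parents=['O', 'K']
commit O: parents=['K', 'K']

Answer: A K D J O L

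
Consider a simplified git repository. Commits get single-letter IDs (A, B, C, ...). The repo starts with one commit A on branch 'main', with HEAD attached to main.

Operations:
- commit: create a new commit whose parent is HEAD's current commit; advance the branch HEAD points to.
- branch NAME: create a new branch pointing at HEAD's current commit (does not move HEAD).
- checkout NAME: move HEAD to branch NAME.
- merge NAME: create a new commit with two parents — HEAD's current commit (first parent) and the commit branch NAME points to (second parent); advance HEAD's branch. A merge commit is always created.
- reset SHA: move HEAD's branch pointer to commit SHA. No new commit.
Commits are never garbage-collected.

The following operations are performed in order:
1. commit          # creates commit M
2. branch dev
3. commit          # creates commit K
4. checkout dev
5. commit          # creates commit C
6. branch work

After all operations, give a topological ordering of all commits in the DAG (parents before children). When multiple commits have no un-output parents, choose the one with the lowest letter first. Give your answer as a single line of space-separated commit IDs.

After op 1 (commit): HEAD=main@M [main=M]
After op 2 (branch): HEAD=main@M [dev=M main=M]
After op 3 (commit): HEAD=main@K [dev=M main=K]
After op 4 (checkout): HEAD=dev@M [dev=M main=K]
After op 5 (commit): HEAD=dev@C [dev=C main=K]
After op 6 (branch): HEAD=dev@C [dev=C main=K work=C]
commit A: parents=[]
commit C: parents=['M']
commit K: parents=['M']
commit M: parents=['A']

Answer: A M C K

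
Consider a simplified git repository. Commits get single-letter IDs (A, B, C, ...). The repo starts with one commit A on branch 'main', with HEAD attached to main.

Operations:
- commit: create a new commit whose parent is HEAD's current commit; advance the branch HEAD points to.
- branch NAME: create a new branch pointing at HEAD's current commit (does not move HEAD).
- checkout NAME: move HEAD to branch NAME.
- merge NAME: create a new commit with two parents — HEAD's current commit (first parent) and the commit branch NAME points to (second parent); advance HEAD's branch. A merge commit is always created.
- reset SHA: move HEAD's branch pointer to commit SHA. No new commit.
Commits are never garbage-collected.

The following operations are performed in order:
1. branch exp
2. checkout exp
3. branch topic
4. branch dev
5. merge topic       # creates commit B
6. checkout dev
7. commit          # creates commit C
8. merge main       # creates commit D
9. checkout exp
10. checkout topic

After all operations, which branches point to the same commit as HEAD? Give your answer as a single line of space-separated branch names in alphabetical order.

Answer: main topic

Derivation:
After op 1 (branch): HEAD=main@A [exp=A main=A]
After op 2 (checkout): HEAD=exp@A [exp=A main=A]
After op 3 (branch): HEAD=exp@A [exp=A main=A topic=A]
After op 4 (branch): HEAD=exp@A [dev=A exp=A main=A topic=A]
After op 5 (merge): HEAD=exp@B [dev=A exp=B main=A topic=A]
After op 6 (checkout): HEAD=dev@A [dev=A exp=B main=A topic=A]
After op 7 (commit): HEAD=dev@C [dev=C exp=B main=A topic=A]
After op 8 (merge): HEAD=dev@D [dev=D exp=B main=A topic=A]
After op 9 (checkout): HEAD=exp@B [dev=D exp=B main=A topic=A]
After op 10 (checkout): HEAD=topic@A [dev=D exp=B main=A topic=A]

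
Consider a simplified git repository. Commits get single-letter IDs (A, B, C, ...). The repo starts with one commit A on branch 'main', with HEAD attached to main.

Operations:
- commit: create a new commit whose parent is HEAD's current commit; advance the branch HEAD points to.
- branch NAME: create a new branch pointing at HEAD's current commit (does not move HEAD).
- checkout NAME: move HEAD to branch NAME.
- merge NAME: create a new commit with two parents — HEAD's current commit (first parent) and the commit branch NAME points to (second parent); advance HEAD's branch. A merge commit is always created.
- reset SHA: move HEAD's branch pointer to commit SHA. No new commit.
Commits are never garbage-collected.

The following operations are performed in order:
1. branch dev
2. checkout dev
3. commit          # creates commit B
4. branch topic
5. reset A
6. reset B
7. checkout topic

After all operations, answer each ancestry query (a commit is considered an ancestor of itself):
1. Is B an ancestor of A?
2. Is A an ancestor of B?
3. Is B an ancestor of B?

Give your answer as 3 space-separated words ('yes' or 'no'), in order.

After op 1 (branch): HEAD=main@A [dev=A main=A]
After op 2 (checkout): HEAD=dev@A [dev=A main=A]
After op 3 (commit): HEAD=dev@B [dev=B main=A]
After op 4 (branch): HEAD=dev@B [dev=B main=A topic=B]
After op 5 (reset): HEAD=dev@A [dev=A main=A topic=B]
After op 6 (reset): HEAD=dev@B [dev=B main=A topic=B]
After op 7 (checkout): HEAD=topic@B [dev=B main=A topic=B]
ancestors(A) = {A}; B in? no
ancestors(B) = {A,B}; A in? yes
ancestors(B) = {A,B}; B in? yes

Answer: no yes yes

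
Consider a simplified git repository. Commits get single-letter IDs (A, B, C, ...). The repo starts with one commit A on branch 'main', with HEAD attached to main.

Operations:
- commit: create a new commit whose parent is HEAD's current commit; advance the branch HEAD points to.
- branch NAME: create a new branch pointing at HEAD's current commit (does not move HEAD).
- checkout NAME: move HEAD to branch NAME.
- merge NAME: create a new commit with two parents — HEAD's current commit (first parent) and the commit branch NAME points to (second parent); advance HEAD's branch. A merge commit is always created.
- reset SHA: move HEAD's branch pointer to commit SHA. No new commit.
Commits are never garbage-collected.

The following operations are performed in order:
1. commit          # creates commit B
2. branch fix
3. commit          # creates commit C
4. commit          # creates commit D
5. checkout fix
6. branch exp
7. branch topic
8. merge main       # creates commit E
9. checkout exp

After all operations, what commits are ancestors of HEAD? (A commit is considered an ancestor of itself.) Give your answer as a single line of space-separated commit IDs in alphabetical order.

Answer: A B

Derivation:
After op 1 (commit): HEAD=main@B [main=B]
After op 2 (branch): HEAD=main@B [fix=B main=B]
After op 3 (commit): HEAD=main@C [fix=B main=C]
After op 4 (commit): HEAD=main@D [fix=B main=D]
After op 5 (checkout): HEAD=fix@B [fix=B main=D]
After op 6 (branch): HEAD=fix@B [exp=B fix=B main=D]
After op 7 (branch): HEAD=fix@B [exp=B fix=B main=D topic=B]
After op 8 (merge): HEAD=fix@E [exp=B fix=E main=D topic=B]
After op 9 (checkout): HEAD=exp@B [exp=B fix=E main=D topic=B]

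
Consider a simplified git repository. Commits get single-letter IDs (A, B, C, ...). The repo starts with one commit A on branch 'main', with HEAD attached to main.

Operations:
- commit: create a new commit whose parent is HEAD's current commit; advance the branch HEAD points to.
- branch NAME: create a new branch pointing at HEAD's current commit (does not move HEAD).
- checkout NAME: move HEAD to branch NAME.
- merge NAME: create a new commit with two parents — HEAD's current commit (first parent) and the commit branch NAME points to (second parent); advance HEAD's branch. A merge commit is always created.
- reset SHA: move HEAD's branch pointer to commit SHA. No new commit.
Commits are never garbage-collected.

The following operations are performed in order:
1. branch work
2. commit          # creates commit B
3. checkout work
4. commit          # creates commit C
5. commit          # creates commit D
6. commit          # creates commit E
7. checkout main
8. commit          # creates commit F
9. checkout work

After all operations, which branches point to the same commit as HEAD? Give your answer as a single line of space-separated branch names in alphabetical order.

Answer: work

Derivation:
After op 1 (branch): HEAD=main@A [main=A work=A]
After op 2 (commit): HEAD=main@B [main=B work=A]
After op 3 (checkout): HEAD=work@A [main=B work=A]
After op 4 (commit): HEAD=work@C [main=B work=C]
After op 5 (commit): HEAD=work@D [main=B work=D]
After op 6 (commit): HEAD=work@E [main=B work=E]
After op 7 (checkout): HEAD=main@B [main=B work=E]
After op 8 (commit): HEAD=main@F [main=F work=E]
After op 9 (checkout): HEAD=work@E [main=F work=E]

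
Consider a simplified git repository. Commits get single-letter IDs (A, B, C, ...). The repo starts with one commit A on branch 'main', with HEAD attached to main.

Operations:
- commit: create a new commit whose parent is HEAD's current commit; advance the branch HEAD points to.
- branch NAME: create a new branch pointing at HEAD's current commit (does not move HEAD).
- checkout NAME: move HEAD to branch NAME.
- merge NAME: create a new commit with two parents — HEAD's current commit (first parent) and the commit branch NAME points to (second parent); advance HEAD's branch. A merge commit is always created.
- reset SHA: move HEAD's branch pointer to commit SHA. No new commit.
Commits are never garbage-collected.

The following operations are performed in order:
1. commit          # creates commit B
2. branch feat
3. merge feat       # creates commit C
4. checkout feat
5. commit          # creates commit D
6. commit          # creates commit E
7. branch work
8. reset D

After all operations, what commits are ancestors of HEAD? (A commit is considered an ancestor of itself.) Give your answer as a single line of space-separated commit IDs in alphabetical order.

Answer: A B D

Derivation:
After op 1 (commit): HEAD=main@B [main=B]
After op 2 (branch): HEAD=main@B [feat=B main=B]
After op 3 (merge): HEAD=main@C [feat=B main=C]
After op 4 (checkout): HEAD=feat@B [feat=B main=C]
After op 5 (commit): HEAD=feat@D [feat=D main=C]
After op 6 (commit): HEAD=feat@E [feat=E main=C]
After op 7 (branch): HEAD=feat@E [feat=E main=C work=E]
After op 8 (reset): HEAD=feat@D [feat=D main=C work=E]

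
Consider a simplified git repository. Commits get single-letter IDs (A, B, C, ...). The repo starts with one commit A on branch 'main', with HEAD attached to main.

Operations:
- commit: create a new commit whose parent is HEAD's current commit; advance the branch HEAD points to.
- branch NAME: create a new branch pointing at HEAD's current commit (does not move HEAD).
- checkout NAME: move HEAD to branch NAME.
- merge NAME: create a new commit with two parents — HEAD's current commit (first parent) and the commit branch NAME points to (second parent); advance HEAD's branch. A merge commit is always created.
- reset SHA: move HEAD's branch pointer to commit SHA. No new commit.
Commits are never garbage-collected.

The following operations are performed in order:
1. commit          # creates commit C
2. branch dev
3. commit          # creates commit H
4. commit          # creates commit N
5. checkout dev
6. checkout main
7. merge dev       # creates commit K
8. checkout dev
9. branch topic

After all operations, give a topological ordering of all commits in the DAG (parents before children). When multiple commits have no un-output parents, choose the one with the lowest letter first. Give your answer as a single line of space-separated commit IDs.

Answer: A C H N K

Derivation:
After op 1 (commit): HEAD=main@C [main=C]
After op 2 (branch): HEAD=main@C [dev=C main=C]
After op 3 (commit): HEAD=main@H [dev=C main=H]
After op 4 (commit): HEAD=main@N [dev=C main=N]
After op 5 (checkout): HEAD=dev@C [dev=C main=N]
After op 6 (checkout): HEAD=main@N [dev=C main=N]
After op 7 (merge): HEAD=main@K [dev=C main=K]
After op 8 (checkout): HEAD=dev@C [dev=C main=K]
After op 9 (branch): HEAD=dev@C [dev=C main=K topic=C]
commit A: parents=[]
commit C: parents=['A']
commit H: parents=['C']
commit K: parents=['N', 'C']
commit N: parents=['H']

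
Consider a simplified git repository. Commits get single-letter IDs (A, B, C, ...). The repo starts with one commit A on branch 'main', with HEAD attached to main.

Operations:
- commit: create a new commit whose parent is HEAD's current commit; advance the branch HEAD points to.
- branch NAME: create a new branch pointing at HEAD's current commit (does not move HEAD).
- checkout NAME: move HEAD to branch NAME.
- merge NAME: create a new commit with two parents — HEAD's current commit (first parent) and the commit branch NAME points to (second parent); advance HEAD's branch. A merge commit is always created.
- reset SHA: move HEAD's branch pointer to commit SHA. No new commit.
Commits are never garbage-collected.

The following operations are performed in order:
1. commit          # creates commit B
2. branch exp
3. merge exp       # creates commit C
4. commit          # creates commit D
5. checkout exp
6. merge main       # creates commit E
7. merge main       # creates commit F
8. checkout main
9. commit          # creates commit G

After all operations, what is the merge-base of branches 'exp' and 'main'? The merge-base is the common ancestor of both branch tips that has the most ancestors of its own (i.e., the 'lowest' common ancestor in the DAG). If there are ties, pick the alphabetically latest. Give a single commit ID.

Answer: D

Derivation:
After op 1 (commit): HEAD=main@B [main=B]
After op 2 (branch): HEAD=main@B [exp=B main=B]
After op 3 (merge): HEAD=main@C [exp=B main=C]
After op 4 (commit): HEAD=main@D [exp=B main=D]
After op 5 (checkout): HEAD=exp@B [exp=B main=D]
After op 6 (merge): HEAD=exp@E [exp=E main=D]
After op 7 (merge): HEAD=exp@F [exp=F main=D]
After op 8 (checkout): HEAD=main@D [exp=F main=D]
After op 9 (commit): HEAD=main@G [exp=F main=G]
ancestors(exp=F): ['A', 'B', 'C', 'D', 'E', 'F']
ancestors(main=G): ['A', 'B', 'C', 'D', 'G']
common: ['A', 'B', 'C', 'D']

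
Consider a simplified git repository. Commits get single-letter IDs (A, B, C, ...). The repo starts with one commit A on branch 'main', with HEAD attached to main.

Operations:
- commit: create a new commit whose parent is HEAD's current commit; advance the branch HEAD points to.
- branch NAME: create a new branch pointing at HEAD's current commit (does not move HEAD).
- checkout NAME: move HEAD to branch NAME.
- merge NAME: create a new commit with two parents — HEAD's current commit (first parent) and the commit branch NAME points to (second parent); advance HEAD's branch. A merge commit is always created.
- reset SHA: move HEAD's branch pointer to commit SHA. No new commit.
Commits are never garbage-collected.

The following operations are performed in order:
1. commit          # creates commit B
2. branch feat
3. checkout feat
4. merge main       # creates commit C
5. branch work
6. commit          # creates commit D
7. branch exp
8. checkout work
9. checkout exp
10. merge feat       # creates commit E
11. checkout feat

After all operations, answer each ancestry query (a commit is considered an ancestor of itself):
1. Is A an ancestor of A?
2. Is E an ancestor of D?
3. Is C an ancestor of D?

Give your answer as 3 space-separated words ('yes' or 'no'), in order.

Answer: yes no yes

Derivation:
After op 1 (commit): HEAD=main@B [main=B]
After op 2 (branch): HEAD=main@B [feat=B main=B]
After op 3 (checkout): HEAD=feat@B [feat=B main=B]
After op 4 (merge): HEAD=feat@C [feat=C main=B]
After op 5 (branch): HEAD=feat@C [feat=C main=B work=C]
After op 6 (commit): HEAD=feat@D [feat=D main=B work=C]
After op 7 (branch): HEAD=feat@D [exp=D feat=D main=B work=C]
After op 8 (checkout): HEAD=work@C [exp=D feat=D main=B work=C]
After op 9 (checkout): HEAD=exp@D [exp=D feat=D main=B work=C]
After op 10 (merge): HEAD=exp@E [exp=E feat=D main=B work=C]
After op 11 (checkout): HEAD=feat@D [exp=E feat=D main=B work=C]
ancestors(A) = {A}; A in? yes
ancestors(D) = {A,B,C,D}; E in? no
ancestors(D) = {A,B,C,D}; C in? yes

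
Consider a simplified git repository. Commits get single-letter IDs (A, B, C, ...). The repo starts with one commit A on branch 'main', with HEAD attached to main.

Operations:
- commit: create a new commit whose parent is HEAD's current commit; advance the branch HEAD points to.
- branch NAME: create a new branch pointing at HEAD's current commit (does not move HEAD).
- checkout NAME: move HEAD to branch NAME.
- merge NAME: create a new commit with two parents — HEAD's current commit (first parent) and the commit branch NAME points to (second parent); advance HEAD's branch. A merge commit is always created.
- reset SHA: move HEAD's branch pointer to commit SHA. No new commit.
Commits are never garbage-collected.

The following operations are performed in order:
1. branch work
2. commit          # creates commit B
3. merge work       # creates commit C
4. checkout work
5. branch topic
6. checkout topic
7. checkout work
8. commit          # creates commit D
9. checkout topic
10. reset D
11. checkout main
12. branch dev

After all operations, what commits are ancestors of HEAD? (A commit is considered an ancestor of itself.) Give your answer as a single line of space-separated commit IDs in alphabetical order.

Answer: A B C

Derivation:
After op 1 (branch): HEAD=main@A [main=A work=A]
After op 2 (commit): HEAD=main@B [main=B work=A]
After op 3 (merge): HEAD=main@C [main=C work=A]
After op 4 (checkout): HEAD=work@A [main=C work=A]
After op 5 (branch): HEAD=work@A [main=C topic=A work=A]
After op 6 (checkout): HEAD=topic@A [main=C topic=A work=A]
After op 7 (checkout): HEAD=work@A [main=C topic=A work=A]
After op 8 (commit): HEAD=work@D [main=C topic=A work=D]
After op 9 (checkout): HEAD=topic@A [main=C topic=A work=D]
After op 10 (reset): HEAD=topic@D [main=C topic=D work=D]
After op 11 (checkout): HEAD=main@C [main=C topic=D work=D]
After op 12 (branch): HEAD=main@C [dev=C main=C topic=D work=D]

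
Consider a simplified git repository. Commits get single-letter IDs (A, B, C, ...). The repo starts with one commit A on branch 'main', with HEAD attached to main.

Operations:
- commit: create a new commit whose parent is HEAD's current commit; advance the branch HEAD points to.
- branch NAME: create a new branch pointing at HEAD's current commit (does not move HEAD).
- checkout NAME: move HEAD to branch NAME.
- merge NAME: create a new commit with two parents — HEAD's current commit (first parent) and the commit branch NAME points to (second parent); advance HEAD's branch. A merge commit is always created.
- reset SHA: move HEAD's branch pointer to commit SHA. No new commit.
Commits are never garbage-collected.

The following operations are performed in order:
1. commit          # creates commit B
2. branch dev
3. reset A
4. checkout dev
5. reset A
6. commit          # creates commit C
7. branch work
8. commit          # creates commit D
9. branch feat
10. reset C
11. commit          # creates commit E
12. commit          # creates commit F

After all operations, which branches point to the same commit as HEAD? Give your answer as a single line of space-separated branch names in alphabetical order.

Answer: dev

Derivation:
After op 1 (commit): HEAD=main@B [main=B]
After op 2 (branch): HEAD=main@B [dev=B main=B]
After op 3 (reset): HEAD=main@A [dev=B main=A]
After op 4 (checkout): HEAD=dev@B [dev=B main=A]
After op 5 (reset): HEAD=dev@A [dev=A main=A]
After op 6 (commit): HEAD=dev@C [dev=C main=A]
After op 7 (branch): HEAD=dev@C [dev=C main=A work=C]
After op 8 (commit): HEAD=dev@D [dev=D main=A work=C]
After op 9 (branch): HEAD=dev@D [dev=D feat=D main=A work=C]
After op 10 (reset): HEAD=dev@C [dev=C feat=D main=A work=C]
After op 11 (commit): HEAD=dev@E [dev=E feat=D main=A work=C]
After op 12 (commit): HEAD=dev@F [dev=F feat=D main=A work=C]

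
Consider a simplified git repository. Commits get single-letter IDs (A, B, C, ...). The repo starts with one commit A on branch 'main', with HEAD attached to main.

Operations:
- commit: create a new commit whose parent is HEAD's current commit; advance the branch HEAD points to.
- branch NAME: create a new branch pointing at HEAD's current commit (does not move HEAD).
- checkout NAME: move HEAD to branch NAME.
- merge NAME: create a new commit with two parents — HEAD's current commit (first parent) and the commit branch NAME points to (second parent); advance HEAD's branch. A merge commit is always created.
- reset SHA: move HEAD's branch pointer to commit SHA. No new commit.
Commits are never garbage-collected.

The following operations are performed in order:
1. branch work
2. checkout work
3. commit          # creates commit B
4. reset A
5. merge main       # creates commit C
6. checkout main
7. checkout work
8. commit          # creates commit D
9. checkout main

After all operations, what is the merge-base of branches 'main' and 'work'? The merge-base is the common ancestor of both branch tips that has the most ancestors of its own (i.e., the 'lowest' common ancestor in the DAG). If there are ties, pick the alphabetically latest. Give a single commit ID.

Answer: A

Derivation:
After op 1 (branch): HEAD=main@A [main=A work=A]
After op 2 (checkout): HEAD=work@A [main=A work=A]
After op 3 (commit): HEAD=work@B [main=A work=B]
After op 4 (reset): HEAD=work@A [main=A work=A]
After op 5 (merge): HEAD=work@C [main=A work=C]
After op 6 (checkout): HEAD=main@A [main=A work=C]
After op 7 (checkout): HEAD=work@C [main=A work=C]
After op 8 (commit): HEAD=work@D [main=A work=D]
After op 9 (checkout): HEAD=main@A [main=A work=D]
ancestors(main=A): ['A']
ancestors(work=D): ['A', 'C', 'D']
common: ['A']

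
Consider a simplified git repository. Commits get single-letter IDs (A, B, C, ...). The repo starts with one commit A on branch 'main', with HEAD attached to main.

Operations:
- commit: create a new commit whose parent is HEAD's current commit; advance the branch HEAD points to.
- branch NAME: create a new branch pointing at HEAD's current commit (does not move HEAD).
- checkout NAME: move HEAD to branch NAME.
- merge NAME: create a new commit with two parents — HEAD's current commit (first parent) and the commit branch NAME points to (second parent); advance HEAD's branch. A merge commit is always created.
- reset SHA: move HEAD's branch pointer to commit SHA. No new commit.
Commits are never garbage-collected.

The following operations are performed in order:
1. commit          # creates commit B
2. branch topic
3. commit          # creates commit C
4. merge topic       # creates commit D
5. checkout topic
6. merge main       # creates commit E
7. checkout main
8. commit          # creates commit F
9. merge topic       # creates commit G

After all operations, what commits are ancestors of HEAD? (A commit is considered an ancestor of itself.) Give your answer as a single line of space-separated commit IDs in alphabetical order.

Answer: A B C D E F G

Derivation:
After op 1 (commit): HEAD=main@B [main=B]
After op 2 (branch): HEAD=main@B [main=B topic=B]
After op 3 (commit): HEAD=main@C [main=C topic=B]
After op 4 (merge): HEAD=main@D [main=D topic=B]
After op 5 (checkout): HEAD=topic@B [main=D topic=B]
After op 6 (merge): HEAD=topic@E [main=D topic=E]
After op 7 (checkout): HEAD=main@D [main=D topic=E]
After op 8 (commit): HEAD=main@F [main=F topic=E]
After op 9 (merge): HEAD=main@G [main=G topic=E]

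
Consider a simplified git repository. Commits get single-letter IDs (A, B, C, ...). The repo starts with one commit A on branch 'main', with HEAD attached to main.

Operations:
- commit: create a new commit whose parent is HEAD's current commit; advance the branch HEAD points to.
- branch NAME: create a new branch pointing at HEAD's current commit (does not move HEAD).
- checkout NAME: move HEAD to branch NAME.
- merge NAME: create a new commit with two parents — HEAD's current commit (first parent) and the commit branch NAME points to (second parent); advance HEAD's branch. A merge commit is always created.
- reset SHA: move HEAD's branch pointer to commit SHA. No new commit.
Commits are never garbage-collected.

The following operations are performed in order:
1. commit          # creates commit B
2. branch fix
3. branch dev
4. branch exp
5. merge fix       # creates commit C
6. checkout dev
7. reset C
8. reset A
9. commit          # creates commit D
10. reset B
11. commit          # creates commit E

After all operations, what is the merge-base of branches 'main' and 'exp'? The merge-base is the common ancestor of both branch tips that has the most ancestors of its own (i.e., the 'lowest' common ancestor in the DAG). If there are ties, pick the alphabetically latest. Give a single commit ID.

Answer: B

Derivation:
After op 1 (commit): HEAD=main@B [main=B]
After op 2 (branch): HEAD=main@B [fix=B main=B]
After op 3 (branch): HEAD=main@B [dev=B fix=B main=B]
After op 4 (branch): HEAD=main@B [dev=B exp=B fix=B main=B]
After op 5 (merge): HEAD=main@C [dev=B exp=B fix=B main=C]
After op 6 (checkout): HEAD=dev@B [dev=B exp=B fix=B main=C]
After op 7 (reset): HEAD=dev@C [dev=C exp=B fix=B main=C]
After op 8 (reset): HEAD=dev@A [dev=A exp=B fix=B main=C]
After op 9 (commit): HEAD=dev@D [dev=D exp=B fix=B main=C]
After op 10 (reset): HEAD=dev@B [dev=B exp=B fix=B main=C]
After op 11 (commit): HEAD=dev@E [dev=E exp=B fix=B main=C]
ancestors(main=C): ['A', 'B', 'C']
ancestors(exp=B): ['A', 'B']
common: ['A', 'B']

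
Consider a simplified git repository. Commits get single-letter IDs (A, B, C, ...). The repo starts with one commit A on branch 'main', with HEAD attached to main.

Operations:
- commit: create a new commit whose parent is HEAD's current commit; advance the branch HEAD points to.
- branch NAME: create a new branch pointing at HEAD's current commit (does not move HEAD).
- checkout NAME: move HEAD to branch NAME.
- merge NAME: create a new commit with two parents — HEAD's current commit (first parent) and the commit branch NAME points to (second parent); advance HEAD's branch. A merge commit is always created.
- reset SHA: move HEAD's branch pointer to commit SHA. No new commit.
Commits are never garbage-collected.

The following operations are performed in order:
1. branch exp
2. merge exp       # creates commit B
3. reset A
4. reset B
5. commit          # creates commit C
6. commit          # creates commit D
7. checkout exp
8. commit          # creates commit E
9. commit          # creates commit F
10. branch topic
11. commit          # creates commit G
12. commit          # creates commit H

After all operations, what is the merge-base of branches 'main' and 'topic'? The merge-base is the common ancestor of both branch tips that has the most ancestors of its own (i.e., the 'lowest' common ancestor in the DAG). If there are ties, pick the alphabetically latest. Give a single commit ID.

After op 1 (branch): HEAD=main@A [exp=A main=A]
After op 2 (merge): HEAD=main@B [exp=A main=B]
After op 3 (reset): HEAD=main@A [exp=A main=A]
After op 4 (reset): HEAD=main@B [exp=A main=B]
After op 5 (commit): HEAD=main@C [exp=A main=C]
After op 6 (commit): HEAD=main@D [exp=A main=D]
After op 7 (checkout): HEAD=exp@A [exp=A main=D]
After op 8 (commit): HEAD=exp@E [exp=E main=D]
After op 9 (commit): HEAD=exp@F [exp=F main=D]
After op 10 (branch): HEAD=exp@F [exp=F main=D topic=F]
After op 11 (commit): HEAD=exp@G [exp=G main=D topic=F]
After op 12 (commit): HEAD=exp@H [exp=H main=D topic=F]
ancestors(main=D): ['A', 'B', 'C', 'D']
ancestors(topic=F): ['A', 'E', 'F']
common: ['A']

Answer: A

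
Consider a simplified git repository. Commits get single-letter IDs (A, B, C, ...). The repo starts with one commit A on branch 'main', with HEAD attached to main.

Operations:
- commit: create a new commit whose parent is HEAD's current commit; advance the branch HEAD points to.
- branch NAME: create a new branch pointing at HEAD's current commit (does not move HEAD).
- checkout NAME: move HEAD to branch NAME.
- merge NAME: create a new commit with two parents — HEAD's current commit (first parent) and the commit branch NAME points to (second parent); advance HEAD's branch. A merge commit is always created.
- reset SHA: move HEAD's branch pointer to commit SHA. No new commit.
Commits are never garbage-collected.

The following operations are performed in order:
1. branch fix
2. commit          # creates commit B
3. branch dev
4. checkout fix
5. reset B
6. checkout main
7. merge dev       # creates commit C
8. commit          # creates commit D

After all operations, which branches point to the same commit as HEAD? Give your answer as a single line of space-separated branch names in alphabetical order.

Answer: main

Derivation:
After op 1 (branch): HEAD=main@A [fix=A main=A]
After op 2 (commit): HEAD=main@B [fix=A main=B]
After op 3 (branch): HEAD=main@B [dev=B fix=A main=B]
After op 4 (checkout): HEAD=fix@A [dev=B fix=A main=B]
After op 5 (reset): HEAD=fix@B [dev=B fix=B main=B]
After op 6 (checkout): HEAD=main@B [dev=B fix=B main=B]
After op 7 (merge): HEAD=main@C [dev=B fix=B main=C]
After op 8 (commit): HEAD=main@D [dev=B fix=B main=D]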